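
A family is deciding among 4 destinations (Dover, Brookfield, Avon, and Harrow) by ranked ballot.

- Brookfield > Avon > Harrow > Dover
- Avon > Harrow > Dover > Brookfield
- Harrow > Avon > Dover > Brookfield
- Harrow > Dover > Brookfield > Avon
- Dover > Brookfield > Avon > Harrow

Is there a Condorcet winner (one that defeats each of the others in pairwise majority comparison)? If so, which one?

No Condorcet winner

Head-to-head results (5 voters total):
Dover vs Brookfield: Dover wins 4–1.
Dover vs Avon: Avon wins 3–2.
Dover vs Harrow: Harrow wins 4–1.
Brookfield vs Avon: Brookfield wins 3–2.
Brookfield vs Harrow: Harrow wins 3–2.
Avon vs Harrow: Avon wins 3–2.
No candidate beats all others: Dover beats Brookfield beats Avon beats Dover, a majority cycle.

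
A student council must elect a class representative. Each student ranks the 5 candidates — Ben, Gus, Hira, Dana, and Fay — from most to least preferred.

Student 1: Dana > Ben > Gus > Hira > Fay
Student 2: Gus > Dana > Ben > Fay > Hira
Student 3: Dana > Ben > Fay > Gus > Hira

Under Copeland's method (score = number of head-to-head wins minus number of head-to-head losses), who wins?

Pairwise results:
  Ben vs Gus: Ben wins 2–1.
  Ben vs Hira: Ben wins 3–0.
  Ben vs Dana: Dana wins 3–0.
  Ben vs Fay: Ben wins 3–0.
  Gus vs Hira: Gus wins 3–0.
  Gus vs Dana: Dana wins 2–1.
  Gus vs Fay: Gus wins 2–1.
  Hira vs Dana: Dana wins 3–0.
  Hira vs Fay: Fay wins 2–1.
  Dana vs Fay: Dana wins 3–0.
Copeland scores (wins − losses):
  Ben: 3 − 1 = 2
  Gus: 2 − 2 = 0
  Hira: 0 − 4 = -4
  Dana: 4 − 0 = 4
  Fay: 1 − 3 = -2
Dana has the best Copeland score.

Dana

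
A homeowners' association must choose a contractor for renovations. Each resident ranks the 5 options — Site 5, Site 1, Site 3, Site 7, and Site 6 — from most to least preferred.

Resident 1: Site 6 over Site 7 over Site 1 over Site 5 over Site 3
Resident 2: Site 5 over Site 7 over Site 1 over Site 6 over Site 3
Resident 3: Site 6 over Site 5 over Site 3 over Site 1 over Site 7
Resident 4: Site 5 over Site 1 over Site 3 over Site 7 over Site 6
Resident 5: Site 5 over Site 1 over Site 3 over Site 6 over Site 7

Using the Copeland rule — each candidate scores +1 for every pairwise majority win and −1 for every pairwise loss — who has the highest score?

Pairwise results:
  Site 5 vs Site 1: Site 5 wins 4–1.
  Site 5 vs Site 3: Site 5 wins 5–0.
  Site 5 vs Site 7: Site 5 wins 4–1.
  Site 5 vs Site 6: Site 5 wins 3–2.
  Site 1 vs Site 3: Site 1 wins 4–1.
  Site 1 vs Site 7: Site 1 wins 3–2.
  Site 1 vs Site 6: Site 1 wins 3–2.
  Site 3 vs Site 7: Site 3 wins 3–2.
  Site 3 vs Site 6: Site 6 wins 3–2.
  Site 7 vs Site 6: Site 6 wins 3–2.
Copeland scores (wins − losses):
  Site 5: 4 − 0 = 4
  Site 1: 3 − 1 = 2
  Site 3: 1 − 3 = -2
  Site 7: 0 − 4 = -4
  Site 6: 2 − 2 = 0
Site 5 has the best Copeland score.

Site 5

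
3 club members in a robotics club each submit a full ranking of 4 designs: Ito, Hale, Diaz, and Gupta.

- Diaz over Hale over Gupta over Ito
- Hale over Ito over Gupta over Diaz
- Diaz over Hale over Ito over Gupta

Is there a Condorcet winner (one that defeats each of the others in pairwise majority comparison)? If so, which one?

Diaz

Head-to-head results (3 voters total):
Ito vs Hale: Hale wins 3–0.
Ito vs Diaz: Diaz wins 2–1.
Ito vs Gupta: Ito wins 2–1.
Hale vs Diaz: Diaz wins 2–1.
Hale vs Gupta: Hale wins 3–0.
Diaz vs Gupta: Diaz wins 2–1.
Diaz beats each rival — Ito (2–1), Hale (2–1), Gupta (2–1) — so Diaz is the Condorcet winner.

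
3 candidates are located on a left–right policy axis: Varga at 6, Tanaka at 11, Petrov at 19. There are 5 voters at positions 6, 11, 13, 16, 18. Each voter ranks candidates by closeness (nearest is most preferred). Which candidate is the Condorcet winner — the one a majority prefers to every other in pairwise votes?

With single-peaked preferences on a line, the Condorcet winner is the candidate closest to the median voter.
The median voter (position 13) is closest to Tanaka at 11.
Check: Tanaka vs Petrov — voters closer to Tanaka: 3 of 5.

Tanaka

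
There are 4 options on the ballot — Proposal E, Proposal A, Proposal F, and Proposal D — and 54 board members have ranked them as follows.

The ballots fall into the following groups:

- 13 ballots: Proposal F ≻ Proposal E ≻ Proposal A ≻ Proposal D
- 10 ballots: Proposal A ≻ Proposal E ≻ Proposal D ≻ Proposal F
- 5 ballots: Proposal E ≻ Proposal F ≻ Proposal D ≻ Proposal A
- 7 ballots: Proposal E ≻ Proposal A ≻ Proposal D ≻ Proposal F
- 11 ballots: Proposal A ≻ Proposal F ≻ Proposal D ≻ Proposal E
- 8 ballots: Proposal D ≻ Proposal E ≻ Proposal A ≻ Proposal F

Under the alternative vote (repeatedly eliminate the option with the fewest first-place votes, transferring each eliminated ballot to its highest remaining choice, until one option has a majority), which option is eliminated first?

Round 1: Proposal A 21, Proposal F 13, Proposal E 12, Proposal D 8. Proposal D has the fewest and is eliminated.
Round 2: Proposal A 21, Proposal E 20, Proposal F 13. Proposal F has the fewest and is eliminated.
Round 3: Proposal E 33, Proposal A 21. Proposal E has a majority.

Proposal D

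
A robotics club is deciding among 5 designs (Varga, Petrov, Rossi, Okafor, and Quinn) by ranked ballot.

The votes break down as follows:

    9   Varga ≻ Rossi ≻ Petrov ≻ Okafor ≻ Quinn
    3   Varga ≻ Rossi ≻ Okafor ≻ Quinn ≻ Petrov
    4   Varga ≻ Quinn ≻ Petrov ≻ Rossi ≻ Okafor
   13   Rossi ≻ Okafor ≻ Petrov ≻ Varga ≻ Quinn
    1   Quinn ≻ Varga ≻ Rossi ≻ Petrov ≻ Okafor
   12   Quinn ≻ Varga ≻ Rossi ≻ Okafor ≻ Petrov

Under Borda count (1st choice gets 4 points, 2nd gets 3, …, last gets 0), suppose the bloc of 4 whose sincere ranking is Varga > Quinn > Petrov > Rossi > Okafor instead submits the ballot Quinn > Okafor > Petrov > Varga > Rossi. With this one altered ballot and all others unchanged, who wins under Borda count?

Borda totals with the altered ballot: Varga 104, Petrov 53, Rossi 114, Okafor 78, Quinn 71.
The winner is unchanged: still Rossi.

Rossi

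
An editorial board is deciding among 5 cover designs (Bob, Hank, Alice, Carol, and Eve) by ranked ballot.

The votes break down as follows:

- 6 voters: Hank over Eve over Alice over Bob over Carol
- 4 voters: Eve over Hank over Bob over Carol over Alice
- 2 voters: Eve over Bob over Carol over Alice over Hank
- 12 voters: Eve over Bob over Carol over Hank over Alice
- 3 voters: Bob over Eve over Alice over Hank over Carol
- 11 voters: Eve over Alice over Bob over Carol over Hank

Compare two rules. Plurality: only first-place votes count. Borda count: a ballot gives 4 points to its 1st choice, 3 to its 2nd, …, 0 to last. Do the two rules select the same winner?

Plurality first-place counts: Bob 3, Hank 6, Alice 0, Carol 0, Eve 29 → Eve.
Borda totals: Bob 90, Hank 51, Alice 53, Carol 43, Eve 143 → Eve.
The two rules agree on Eve.

Yes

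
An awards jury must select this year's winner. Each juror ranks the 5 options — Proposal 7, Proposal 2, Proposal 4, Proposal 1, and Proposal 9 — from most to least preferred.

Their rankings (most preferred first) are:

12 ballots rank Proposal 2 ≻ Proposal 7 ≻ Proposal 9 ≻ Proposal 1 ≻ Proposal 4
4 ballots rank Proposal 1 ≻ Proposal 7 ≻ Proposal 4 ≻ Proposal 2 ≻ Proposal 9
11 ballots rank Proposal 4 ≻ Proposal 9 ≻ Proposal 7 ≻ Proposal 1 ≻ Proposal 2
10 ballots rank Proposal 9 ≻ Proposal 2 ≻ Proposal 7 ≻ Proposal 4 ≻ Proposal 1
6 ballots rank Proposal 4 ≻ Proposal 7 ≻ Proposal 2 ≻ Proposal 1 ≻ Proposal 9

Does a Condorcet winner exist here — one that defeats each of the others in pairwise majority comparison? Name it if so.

Head-to-head results (43 voters total):
Proposal 7 vs Proposal 2: Proposal 2 wins 22–21.
Proposal 7 vs Proposal 4: Proposal 7 wins 26–17.
Proposal 7 vs Proposal 1: Proposal 7 wins 39–4.
Proposal 7 vs Proposal 9: Proposal 7 wins 22–21.
Proposal 2 vs Proposal 4: Proposal 2 wins 22–21.
Proposal 2 vs Proposal 1: Proposal 2 wins 28–15.
Proposal 2 vs Proposal 9: Proposal 2 wins 22–21.
Proposal 4 vs Proposal 1: Proposal 4 wins 27–16.
Proposal 4 vs Proposal 9: Proposal 9 wins 22–21.
Proposal 1 vs Proposal 9: Proposal 9 wins 33–10.
Proposal 2 beats each rival — Proposal 7 (22–21), Proposal 4 (22–21), Proposal 1 (28–15), Proposal 9 (22–21) — so Proposal 2 is the Condorcet winner.

Proposal 2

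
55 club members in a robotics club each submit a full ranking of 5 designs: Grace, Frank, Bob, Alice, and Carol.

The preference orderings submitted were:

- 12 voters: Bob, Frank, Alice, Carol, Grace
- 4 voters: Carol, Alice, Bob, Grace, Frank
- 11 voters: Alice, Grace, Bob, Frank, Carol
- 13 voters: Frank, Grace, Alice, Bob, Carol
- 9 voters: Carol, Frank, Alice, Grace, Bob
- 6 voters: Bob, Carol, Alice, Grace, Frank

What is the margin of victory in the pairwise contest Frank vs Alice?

13

Ballots ranking Frank above Alice: 12+13+9 = 34.
Ballots ranking Alice above Frank: 4+11+6 = 21.
Frank wins 34–21, a margin of 13.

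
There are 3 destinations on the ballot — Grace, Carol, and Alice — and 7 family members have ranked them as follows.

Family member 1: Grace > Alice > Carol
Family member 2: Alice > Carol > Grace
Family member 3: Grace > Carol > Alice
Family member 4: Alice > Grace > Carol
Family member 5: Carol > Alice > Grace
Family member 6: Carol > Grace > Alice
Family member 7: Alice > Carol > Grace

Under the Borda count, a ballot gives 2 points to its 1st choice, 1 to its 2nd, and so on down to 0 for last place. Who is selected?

Alice

Borda scores:
  Grace: 2 + 0 + 2 + 1 + 0 + 1 + 0 = 6
  Carol: 0 + 1 + 1 + 0 + 2 + 2 + 1 = 7
  Alice: 1 + 2 + 0 + 2 + 1 + 0 + 2 = 8
Alice has the highest total.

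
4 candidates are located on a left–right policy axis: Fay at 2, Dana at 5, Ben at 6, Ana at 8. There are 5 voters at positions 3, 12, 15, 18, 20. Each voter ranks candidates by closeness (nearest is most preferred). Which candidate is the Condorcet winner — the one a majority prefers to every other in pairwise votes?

Ana

With single-peaked preferences on a line, the Condorcet winner is the candidate closest to the median voter.
The median voter (position 15) is closest to Ana at 8.
Check: Ana vs Dana — voters closer to Ana: 4 of 5.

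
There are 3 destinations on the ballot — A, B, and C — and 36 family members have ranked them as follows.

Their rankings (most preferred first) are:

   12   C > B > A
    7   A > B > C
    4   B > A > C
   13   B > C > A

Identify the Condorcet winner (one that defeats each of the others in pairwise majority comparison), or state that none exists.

B

Head-to-head results (36 voters total):
A vs B: B wins 29–7.
A vs C: C wins 25–11.
B vs C: B wins 24–12.
B beats each rival — A (29–7), C (24–12) — so B is the Condorcet winner.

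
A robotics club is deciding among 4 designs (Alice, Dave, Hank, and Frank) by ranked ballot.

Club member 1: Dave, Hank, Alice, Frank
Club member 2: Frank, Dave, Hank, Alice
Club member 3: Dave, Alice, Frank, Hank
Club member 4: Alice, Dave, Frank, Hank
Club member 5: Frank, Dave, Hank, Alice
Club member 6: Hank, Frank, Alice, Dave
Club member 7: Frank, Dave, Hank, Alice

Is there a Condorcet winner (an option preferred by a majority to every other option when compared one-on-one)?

Head-to-head results (7 voters total):
Alice vs Dave: Dave wins 5–2.
Alice vs Hank: Hank wins 5–2.
Alice vs Frank: Frank wins 4–3.
Dave vs Hank: Dave wins 6–1.
Dave vs Frank: Frank wins 4–3.
Hank vs Frank: Frank wins 5–2.
Frank beats each rival — Alice (4–3), Dave (4–3), Hank (5–2) — so Frank is the Condorcet winner.

Yes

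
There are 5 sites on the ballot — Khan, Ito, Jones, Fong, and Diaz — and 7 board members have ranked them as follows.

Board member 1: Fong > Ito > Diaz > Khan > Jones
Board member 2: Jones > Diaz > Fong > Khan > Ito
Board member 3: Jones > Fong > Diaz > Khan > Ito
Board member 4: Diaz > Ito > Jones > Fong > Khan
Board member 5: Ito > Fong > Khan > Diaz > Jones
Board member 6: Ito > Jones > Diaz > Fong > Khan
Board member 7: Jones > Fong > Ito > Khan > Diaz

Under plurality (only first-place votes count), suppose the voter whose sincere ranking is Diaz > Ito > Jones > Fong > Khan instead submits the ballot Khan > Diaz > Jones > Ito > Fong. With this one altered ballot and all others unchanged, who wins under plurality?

Jones

First-place totals with the altered ballot: Khan 1, Ito 2, Jones 3, Fong 1, Diaz 0.
The winner is unchanged: still Jones.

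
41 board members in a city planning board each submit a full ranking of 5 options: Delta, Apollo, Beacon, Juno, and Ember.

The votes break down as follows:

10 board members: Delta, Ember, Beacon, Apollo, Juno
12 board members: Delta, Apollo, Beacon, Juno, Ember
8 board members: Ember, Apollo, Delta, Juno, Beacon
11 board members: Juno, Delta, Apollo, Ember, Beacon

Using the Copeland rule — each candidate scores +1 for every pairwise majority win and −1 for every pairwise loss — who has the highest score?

Pairwise results:
  Delta vs Apollo: Delta wins 33–8.
  Delta vs Beacon: Delta wins 41–0.
  Delta vs Juno: Delta wins 30–11.
  Delta vs Ember: Delta wins 33–8.
  Apollo vs Beacon: Apollo wins 31–10.
  Apollo vs Juno: Apollo wins 30–11.
  Apollo vs Ember: Apollo wins 23–18.
  Beacon vs Juno: Beacon wins 22–19.
  Beacon vs Ember: Ember wins 29–12.
  Juno vs Ember: Juno wins 23–18.
Copeland scores (wins − losses):
  Delta: 4 − 0 = 4
  Apollo: 3 − 1 = 2
  Beacon: 1 − 3 = -2
  Juno: 1 − 3 = -2
  Ember: 1 − 3 = -2
Delta has the best Copeland score.

Delta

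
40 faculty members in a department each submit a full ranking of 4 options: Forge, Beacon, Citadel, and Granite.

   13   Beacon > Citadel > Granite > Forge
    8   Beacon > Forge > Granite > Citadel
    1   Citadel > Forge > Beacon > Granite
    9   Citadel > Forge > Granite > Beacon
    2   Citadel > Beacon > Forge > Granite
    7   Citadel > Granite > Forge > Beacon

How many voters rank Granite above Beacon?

Ballots ranking Granite above Beacon: 9+7 = 16.
Ballots ranking Beacon above Granite: 13+8+1+2 = 24.
So 16 of 40 voters prefer Granite to Beacon.

16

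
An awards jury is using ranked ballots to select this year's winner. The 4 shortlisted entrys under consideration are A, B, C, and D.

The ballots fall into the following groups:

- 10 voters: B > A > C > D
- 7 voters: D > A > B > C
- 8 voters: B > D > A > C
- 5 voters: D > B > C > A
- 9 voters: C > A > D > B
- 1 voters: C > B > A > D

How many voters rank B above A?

Ballots ranking B above A: 10+8+5+1 = 24.
Ballots ranking A above B: 7+9 = 16.
So 24 of 40 voters prefer B to A.

24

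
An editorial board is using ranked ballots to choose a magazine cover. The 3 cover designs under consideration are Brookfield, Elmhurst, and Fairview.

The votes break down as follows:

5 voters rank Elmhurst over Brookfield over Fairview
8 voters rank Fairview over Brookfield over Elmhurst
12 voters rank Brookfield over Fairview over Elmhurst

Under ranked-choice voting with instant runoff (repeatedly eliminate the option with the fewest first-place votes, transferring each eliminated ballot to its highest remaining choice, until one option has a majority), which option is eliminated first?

Elmhurst

Round 1: Brookfield 12, Fairview 8, Elmhurst 5. Elmhurst has the fewest and is eliminated.
Round 2: Brookfield 17, Fairview 8. Brookfield has a majority.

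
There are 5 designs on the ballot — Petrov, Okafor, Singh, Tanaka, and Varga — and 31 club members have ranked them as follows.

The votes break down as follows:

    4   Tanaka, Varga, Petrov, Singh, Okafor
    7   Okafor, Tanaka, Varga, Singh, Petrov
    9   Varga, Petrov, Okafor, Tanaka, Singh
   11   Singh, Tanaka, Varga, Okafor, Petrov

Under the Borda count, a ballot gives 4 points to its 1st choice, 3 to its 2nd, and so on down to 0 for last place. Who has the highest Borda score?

Varga

Borda scores:
  Petrov: 4·2 + 7·0 + 9·3 + 11·0 = 35
  Okafor: 4·0 + 7·4 + 9·2 + 11·1 = 57
  Singh: 4·1 + 7·1 + 9·0 + 11·4 = 55
  Tanaka: 4·4 + 7·3 + 9·1 + 11·3 = 79
  Varga: 4·3 + 7·2 + 9·4 + 11·2 = 84
Varga has the highest total.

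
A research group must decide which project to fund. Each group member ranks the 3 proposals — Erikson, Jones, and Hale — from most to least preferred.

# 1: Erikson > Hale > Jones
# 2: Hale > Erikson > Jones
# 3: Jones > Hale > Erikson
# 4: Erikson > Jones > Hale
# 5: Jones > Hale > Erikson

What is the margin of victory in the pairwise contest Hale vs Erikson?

1

Ballots ranking Hale above Erikson: 3.
Ballots ranking Erikson above Hale: 2.
Hale wins 3–2, a margin of 1.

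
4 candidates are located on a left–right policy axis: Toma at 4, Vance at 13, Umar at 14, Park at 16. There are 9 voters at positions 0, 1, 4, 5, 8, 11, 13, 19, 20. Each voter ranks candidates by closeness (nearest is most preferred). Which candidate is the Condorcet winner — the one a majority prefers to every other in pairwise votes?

With single-peaked preferences on a line, the Condorcet winner is the candidate closest to the median voter.
The median voter (position 8) is closest to Toma at 4.
Check: Toma vs Umar — voters closer to Toma: 5 of 9.

Toma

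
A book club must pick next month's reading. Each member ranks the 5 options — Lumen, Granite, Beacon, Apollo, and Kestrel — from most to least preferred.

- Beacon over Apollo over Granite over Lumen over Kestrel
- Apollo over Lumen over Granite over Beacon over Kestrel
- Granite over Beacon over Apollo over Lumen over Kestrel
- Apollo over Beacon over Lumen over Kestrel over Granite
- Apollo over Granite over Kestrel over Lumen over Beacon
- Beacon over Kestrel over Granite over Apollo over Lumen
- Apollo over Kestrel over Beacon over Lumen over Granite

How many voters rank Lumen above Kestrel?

Ballots ranking Lumen above Kestrel: 4.
Ballots ranking Kestrel above Lumen: 3.
So 4 of 7 voters prefer Lumen to Kestrel.

4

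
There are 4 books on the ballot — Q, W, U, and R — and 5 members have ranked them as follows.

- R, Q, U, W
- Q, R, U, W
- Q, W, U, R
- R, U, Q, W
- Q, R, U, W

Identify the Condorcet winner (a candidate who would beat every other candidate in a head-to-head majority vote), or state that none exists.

Q

Head-to-head results (5 voters total):
Q vs W: Q wins 5–0.
Q vs U: Q wins 4–1.
Q vs R: Q wins 3–2.
W vs U: U wins 4–1.
W vs R: R wins 4–1.
U vs R: R wins 4–1.
Q beats each rival — W (5–0), U (4–1), R (3–2) — so Q is the Condorcet winner.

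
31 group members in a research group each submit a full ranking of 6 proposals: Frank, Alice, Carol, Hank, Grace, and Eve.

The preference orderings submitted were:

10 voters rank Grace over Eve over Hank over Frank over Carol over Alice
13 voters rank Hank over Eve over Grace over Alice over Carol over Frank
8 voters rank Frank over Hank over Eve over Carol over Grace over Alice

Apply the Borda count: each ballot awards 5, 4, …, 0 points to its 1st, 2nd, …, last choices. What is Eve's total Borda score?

116

Borda scores:
  Frank: 10·2 + 13·0 + 8·5 = 60
  Alice: 10·0 + 13·2 + 8·0 = 26
  Carol: 10·1 + 13·1 + 8·2 = 39
  Hank: 10·3 + 13·5 + 8·4 = 127
  Grace: 10·5 + 13·3 + 8·1 = 97
  Eve: 10·4 + 13·4 + 8·3 = 116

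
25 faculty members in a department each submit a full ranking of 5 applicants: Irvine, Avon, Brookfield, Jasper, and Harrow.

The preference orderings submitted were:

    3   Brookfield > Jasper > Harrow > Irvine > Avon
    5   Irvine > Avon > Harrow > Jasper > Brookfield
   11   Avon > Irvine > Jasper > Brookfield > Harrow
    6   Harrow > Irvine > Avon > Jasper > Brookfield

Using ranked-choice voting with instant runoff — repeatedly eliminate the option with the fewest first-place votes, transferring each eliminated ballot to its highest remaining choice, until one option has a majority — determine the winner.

Avon

Round 1: Avon 11, Harrow 6, Irvine 5, Brookfield 3, Jasper 0. Jasper has the fewest and is eliminated.
Round 2: Avon 11, Harrow 6, Irvine 5, Brookfield 3. Brookfield has the fewest and is eliminated.
Round 3: Avon 11, Harrow 9, Irvine 5. Irvine has the fewest and is eliminated.
Round 4: Avon 16, Harrow 9. Avon has a majority.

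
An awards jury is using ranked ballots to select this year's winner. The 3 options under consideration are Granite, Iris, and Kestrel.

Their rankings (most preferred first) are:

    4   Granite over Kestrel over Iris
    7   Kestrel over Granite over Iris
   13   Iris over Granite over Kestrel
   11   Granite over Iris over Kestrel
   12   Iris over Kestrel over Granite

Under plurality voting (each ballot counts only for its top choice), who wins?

First-place vote totals:
  Granite: 15
  Iris: 25
  Kestrel: 7
Iris has the most first-place votes.

Iris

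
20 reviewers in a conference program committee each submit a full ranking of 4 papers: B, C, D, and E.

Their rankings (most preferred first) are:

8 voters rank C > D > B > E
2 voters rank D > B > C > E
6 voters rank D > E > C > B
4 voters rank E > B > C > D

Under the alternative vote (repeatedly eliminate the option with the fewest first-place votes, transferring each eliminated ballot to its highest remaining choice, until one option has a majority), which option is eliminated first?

Round 1: C 8, D 8, E 4, B 0. B has the fewest and is eliminated.
Round 2: C 8, D 8, E 4. E has the fewest and is eliminated.
Round 3: C 12, D 8. C has a majority.

B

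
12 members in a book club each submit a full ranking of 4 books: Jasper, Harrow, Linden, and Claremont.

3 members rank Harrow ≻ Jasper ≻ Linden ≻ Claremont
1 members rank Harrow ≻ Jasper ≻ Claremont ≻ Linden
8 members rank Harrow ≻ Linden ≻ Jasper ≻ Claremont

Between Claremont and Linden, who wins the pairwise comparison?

Linden

Ballots ranking Claremont above Linden: 1.
Ballots ranking Linden above Claremont: 3+8 = 11.
Linden wins the head-to-head, 11–1.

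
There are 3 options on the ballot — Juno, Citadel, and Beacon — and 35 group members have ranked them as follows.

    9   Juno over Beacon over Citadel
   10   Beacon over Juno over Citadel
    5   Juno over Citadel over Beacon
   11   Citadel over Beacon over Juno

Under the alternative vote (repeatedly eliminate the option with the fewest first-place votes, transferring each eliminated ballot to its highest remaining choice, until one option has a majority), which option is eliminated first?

Round 1: Juno 14, Citadel 11, Beacon 10. Beacon has the fewest and is eliminated.
Round 2: Juno 24, Citadel 11. Juno has a majority.

Beacon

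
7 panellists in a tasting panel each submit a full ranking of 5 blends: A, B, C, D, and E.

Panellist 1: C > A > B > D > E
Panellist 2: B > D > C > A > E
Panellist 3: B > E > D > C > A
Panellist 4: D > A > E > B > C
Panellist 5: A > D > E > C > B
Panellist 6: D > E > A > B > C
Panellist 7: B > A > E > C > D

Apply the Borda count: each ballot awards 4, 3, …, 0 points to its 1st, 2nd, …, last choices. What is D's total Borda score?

17

Borda scores:
  A: 3 + 1 + 0 + 3 + 4 + 2 + 3 = 16
  B: 2 + 4 + 4 + 1 + 0 + 1 + 4 = 16
  C: 4 + 2 + 1 + 0 + 1 + 0 + 1 = 9
  D: 1 + 3 + 2 + 4 + 3 + 4 + 0 = 17
  E: 0 + 0 + 3 + 2 + 2 + 3 + 2 = 12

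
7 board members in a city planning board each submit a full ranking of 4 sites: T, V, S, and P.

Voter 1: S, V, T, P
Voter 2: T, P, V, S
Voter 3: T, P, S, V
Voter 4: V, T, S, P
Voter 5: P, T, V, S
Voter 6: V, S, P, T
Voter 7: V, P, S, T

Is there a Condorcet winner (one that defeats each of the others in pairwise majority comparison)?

Head-to-head results (7 voters total):
T vs V: V wins 4–3.
T vs S: T wins 4–3.
T vs P: T wins 4–3.
V vs S: V wins 5–2.
V vs P: V wins 4–3.
S vs P: P wins 4–3.
V beats each rival — T (4–3), S (5–2), P (4–3) — so V is the Condorcet winner.

Yes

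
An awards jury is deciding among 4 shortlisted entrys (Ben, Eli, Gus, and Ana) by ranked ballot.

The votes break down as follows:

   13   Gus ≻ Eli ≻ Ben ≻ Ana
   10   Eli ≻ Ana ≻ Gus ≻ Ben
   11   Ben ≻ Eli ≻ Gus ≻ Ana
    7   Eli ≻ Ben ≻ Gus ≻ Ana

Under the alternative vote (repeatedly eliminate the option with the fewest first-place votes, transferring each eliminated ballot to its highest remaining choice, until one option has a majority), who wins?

Eli

Round 1: Eli 17, Gus 13, Ben 11, Ana 0. Ana has the fewest and is eliminated.
Round 2: Eli 17, Gus 13, Ben 11. Ben has the fewest and is eliminated.
Round 3: Eli 28, Gus 13. Eli has a majority.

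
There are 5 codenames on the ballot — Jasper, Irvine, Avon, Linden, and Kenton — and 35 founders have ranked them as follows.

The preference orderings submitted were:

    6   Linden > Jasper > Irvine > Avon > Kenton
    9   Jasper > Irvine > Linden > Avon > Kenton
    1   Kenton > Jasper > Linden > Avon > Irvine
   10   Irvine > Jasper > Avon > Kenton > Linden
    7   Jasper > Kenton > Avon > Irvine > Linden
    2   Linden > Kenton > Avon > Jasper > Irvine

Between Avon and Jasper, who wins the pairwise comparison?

Ballots ranking Avon above Jasper: 2.
Ballots ranking Jasper above Avon: 6+9+1+10+7 = 33.
Jasper wins the head-to-head, 33–2.

Jasper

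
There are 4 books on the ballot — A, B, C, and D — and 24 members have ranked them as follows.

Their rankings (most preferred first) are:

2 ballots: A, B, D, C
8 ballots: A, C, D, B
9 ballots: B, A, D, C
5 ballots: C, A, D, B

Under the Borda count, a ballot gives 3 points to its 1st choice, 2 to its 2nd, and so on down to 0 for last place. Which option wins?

Borda scores:
  A: 2·3 + 8·3 + 9·2 + 5·2 = 58
  B: 2·2 + 8·0 + 9·3 + 5·0 = 31
  C: 2·0 + 8·2 + 9·0 + 5·3 = 31
  D: 2·1 + 8·1 + 9·1 + 5·1 = 24
A has the highest total.

A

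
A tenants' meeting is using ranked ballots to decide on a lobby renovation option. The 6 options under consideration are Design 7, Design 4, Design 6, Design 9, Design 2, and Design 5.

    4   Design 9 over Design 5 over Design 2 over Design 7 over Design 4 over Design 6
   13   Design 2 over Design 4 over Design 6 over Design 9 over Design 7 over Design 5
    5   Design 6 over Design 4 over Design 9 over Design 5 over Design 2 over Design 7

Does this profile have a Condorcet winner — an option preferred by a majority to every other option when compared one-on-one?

Yes

Head-to-head results (22 voters total):
Design 7 vs Design 4: Design 4 wins 18–4.
Design 7 vs Design 6: Design 6 wins 18–4.
Design 7 vs Design 9: Design 9 wins 22–0.
Design 7 vs Design 2: Design 2 wins 22–0.
Design 7 vs Design 5: Design 7 wins 13–9.
Design 4 vs Design 6: Design 4 wins 17–5.
Design 4 vs Design 9: Design 4 wins 18–4.
Design 4 vs Design 2: Design 2 wins 17–5.
Design 4 vs Design 5: Design 4 wins 18–4.
Design 6 vs Design 9: Design 6 wins 18–4.
Design 6 vs Design 2: Design 2 wins 17–5.
Design 6 vs Design 5: Design 6 wins 18–4.
Design 9 vs Design 2: Design 2 wins 13–9.
Design 9 vs Design 5: Design 9 wins 22–0.
Design 2 vs Design 5: Design 2 wins 13–9.
Design 2 beats each rival — Design 7 (22–0), Design 4 (17–5), Design 6 (17–5), Design 9 (13–9), Design 5 (13–9) — so Design 2 is the Condorcet winner.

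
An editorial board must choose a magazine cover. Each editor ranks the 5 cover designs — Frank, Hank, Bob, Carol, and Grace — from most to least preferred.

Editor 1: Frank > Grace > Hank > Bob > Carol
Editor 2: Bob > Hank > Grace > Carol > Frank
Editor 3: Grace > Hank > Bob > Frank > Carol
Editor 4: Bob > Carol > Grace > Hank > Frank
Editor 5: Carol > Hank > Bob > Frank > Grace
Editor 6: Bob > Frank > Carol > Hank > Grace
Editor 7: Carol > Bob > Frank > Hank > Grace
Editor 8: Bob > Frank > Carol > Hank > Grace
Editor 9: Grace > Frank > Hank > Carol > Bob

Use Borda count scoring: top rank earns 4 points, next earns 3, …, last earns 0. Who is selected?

Bob

Borda scores:
  Frank: 4 + 0 + 1 + 0 + 1 + 3 + 2 + 3 + 3 = 17
  Hank: 2 + 3 + 3 + 1 + 3 + 1 + 1 + 1 + 2 = 17
  Bob: 1 + 4 + 2 + 4 + 2 + 4 + 3 + 4 + 0 = 24
  Carol: 0 + 1 + 0 + 3 + 4 + 2 + 4 + 2 + 1 = 17
  Grace: 3 + 2 + 4 + 2 + 0 + 0 + 0 + 0 + 4 = 15
Bob has the highest total.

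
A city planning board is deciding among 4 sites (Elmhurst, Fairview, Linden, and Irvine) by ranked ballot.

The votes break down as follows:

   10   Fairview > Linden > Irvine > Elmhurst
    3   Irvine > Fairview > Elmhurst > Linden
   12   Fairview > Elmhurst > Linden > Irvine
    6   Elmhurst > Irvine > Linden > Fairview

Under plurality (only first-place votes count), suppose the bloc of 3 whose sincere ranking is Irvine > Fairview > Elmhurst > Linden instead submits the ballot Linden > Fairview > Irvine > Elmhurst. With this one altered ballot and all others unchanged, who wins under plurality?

First-place totals with the altered ballot: Elmhurst 6, Fairview 22, Linden 3, Irvine 0.
The winner is unchanged: still Fairview.

Fairview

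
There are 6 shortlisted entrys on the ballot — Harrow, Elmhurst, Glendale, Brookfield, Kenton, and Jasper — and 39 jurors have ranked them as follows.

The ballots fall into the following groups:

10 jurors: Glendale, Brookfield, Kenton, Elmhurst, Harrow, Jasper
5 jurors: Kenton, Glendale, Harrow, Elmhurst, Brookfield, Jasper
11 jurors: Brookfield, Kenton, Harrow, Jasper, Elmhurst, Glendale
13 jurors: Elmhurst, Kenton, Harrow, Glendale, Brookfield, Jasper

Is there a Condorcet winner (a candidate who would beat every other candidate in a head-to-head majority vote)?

Head-to-head results (39 voters total):
Harrow vs Elmhurst: Elmhurst wins 23–16.
Harrow vs Glendale: Harrow wins 24–15.
Harrow vs Brookfield: Brookfield wins 21–18.
Harrow vs Kenton: Kenton wins 39–0.
Harrow vs Jasper: Harrow wins 39–0.
Elmhurst vs Glendale: Elmhurst wins 24–15.
Elmhurst vs Brookfield: Brookfield wins 21–18.
Elmhurst vs Kenton: Kenton wins 26–13.
Elmhurst vs Jasper: Elmhurst wins 28–11.
Glendale vs Brookfield: Glendale wins 28–11.
Glendale vs Kenton: Kenton wins 29–10.
Glendale vs Jasper: Glendale wins 28–11.
Brookfield vs Kenton: Brookfield wins 21–18.
Brookfield vs Jasper: Brookfield wins 39–0.
Kenton vs Jasper: Kenton wins 39–0.
No candidate beats all others: Harrow beats Glendale beats Brookfield beats Harrow, a majority cycle.

No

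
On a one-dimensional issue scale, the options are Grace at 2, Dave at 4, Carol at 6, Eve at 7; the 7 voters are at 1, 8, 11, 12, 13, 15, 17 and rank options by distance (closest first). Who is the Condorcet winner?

Eve

With single-peaked preferences on a line, the Condorcet winner is the candidate closest to the median voter.
The median voter (position 12) is closest to Eve at 7.
Check: Eve vs Carol — voters closer to Eve: 6 of 7.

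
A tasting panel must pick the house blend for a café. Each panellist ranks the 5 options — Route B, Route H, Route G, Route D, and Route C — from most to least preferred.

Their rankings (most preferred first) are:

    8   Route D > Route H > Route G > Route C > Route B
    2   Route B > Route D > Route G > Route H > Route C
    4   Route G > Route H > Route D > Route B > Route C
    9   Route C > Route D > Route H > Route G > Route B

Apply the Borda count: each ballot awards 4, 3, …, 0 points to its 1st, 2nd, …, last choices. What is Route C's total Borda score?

44

Borda scores:
  Route B: 8·0 + 2·4 + 4·1 + 9·0 = 12
  Route H: 8·3 + 2·1 + 4·3 + 9·2 = 56
  Route G: 8·2 + 2·2 + 4·4 + 9·1 = 45
  Route D: 8·4 + 2·3 + 4·2 + 9·3 = 73
  Route C: 8·1 + 2·0 + 4·0 + 9·4 = 44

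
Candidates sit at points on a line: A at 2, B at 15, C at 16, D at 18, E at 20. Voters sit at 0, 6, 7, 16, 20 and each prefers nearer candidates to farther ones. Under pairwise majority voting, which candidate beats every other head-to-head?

With single-peaked preferences on a line, the Condorcet winner is the candidate closest to the median voter.
The median voter (position 7) is closest to A at 2.
Check: A vs B — voters closer to A: 3 of 5.

A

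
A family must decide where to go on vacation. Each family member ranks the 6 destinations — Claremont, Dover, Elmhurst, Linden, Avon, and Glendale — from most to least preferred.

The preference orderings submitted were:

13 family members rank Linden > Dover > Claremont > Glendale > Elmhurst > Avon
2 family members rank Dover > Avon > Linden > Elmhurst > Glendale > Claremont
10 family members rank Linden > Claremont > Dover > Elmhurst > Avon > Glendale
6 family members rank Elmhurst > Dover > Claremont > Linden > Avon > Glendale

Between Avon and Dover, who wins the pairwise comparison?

Dover

Ballots ranking Avon above Dover: 0.
Ballots ranking Dover above Avon: 13+2+10+6 = 31.
Dover wins the head-to-head, 31–0.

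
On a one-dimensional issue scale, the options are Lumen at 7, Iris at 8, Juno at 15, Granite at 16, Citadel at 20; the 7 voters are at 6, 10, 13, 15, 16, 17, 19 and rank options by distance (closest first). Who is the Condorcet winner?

Juno

With single-peaked preferences on a line, the Condorcet winner is the candidate closest to the median voter.
The median voter (position 15) is closest to Juno at 15.
Check: Juno vs Iris — voters closer to Juno: 5 of 7.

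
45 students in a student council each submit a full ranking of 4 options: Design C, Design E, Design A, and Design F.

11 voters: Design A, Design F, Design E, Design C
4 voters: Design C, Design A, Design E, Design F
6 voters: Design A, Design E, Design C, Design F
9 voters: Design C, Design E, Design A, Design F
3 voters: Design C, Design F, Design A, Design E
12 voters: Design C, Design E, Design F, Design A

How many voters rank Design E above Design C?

17

Ballots ranking Design E above Design C: 11+6 = 17.
Ballots ranking Design C above Design E: 4+9+3+12 = 28.
So 17 of 45 voters prefer Design E to Design C.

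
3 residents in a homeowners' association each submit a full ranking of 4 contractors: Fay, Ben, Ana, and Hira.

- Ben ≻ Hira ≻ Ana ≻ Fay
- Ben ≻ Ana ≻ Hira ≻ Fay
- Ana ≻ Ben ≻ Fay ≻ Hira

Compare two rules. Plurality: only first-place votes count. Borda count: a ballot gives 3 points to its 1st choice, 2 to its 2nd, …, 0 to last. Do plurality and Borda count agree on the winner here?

Yes

Plurality first-place counts: Fay 0, Ben 2, Ana 1, Hira 0 → Ben.
Borda totals: Fay 1, Ben 8, Ana 6, Hira 3 → Ben.
The two rules agree on Ben.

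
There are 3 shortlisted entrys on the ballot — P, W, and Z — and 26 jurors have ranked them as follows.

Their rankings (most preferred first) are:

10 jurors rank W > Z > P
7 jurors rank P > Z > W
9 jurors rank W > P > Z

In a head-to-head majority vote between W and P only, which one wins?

W

Ballots ranking W above P: 10+9 = 19.
Ballots ranking P above W: 7.
W wins the head-to-head, 19–7.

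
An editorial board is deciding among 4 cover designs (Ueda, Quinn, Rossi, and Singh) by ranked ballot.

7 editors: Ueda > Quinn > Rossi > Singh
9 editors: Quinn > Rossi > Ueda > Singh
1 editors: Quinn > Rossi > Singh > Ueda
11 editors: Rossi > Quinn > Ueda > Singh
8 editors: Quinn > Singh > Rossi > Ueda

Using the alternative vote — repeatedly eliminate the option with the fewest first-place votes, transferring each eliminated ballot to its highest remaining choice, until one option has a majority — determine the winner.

Round 1: Quinn 18, Rossi 11, Ueda 7, Singh 0. Singh has the fewest and is eliminated.
Round 2: Quinn 18, Rossi 11, Ueda 7. Ueda has the fewest and is eliminated.
Round 3: Quinn 25, Rossi 11. Quinn has a majority.

Quinn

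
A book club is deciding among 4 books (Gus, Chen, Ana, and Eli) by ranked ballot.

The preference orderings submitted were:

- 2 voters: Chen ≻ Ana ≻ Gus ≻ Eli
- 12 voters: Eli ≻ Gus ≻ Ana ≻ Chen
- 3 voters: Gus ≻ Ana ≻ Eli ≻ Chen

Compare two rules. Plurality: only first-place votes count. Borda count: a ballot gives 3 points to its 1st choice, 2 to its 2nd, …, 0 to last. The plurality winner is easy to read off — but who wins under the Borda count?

Eli

Plurality first-place counts: Gus 3, Chen 2, Ana 0, Eli 12 → Eli.
Borda totals: Gus 35, Chen 6, Ana 22, Eli 39 → Eli.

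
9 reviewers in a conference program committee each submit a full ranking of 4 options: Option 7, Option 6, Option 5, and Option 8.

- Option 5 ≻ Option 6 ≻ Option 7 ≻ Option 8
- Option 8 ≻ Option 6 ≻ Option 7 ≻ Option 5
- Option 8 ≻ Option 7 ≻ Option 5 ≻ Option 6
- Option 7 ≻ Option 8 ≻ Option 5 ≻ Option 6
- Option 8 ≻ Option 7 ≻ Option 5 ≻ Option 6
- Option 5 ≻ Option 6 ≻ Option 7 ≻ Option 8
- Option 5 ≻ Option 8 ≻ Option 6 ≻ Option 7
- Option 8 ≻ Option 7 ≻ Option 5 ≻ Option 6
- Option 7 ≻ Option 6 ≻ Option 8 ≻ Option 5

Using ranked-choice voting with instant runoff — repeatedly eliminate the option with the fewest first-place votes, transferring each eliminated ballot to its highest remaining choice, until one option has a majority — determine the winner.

Option 8

Round 1: Option 8 4, Option 5 3, Option 7 2, Option 6 0. Option 6 has the fewest and is eliminated.
Round 2: Option 8 4, Option 5 3, Option 7 2. Option 7 has the fewest and is eliminated.
Round 3: Option 8 6, Option 5 3. Option 8 has a majority.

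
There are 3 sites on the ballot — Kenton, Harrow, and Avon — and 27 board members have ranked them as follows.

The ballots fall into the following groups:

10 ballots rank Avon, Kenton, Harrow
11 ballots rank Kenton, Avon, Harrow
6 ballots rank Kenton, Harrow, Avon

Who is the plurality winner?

First-place vote totals:
  Kenton: 17
  Harrow: 0
  Avon: 10
Kenton has the most first-place votes.

Kenton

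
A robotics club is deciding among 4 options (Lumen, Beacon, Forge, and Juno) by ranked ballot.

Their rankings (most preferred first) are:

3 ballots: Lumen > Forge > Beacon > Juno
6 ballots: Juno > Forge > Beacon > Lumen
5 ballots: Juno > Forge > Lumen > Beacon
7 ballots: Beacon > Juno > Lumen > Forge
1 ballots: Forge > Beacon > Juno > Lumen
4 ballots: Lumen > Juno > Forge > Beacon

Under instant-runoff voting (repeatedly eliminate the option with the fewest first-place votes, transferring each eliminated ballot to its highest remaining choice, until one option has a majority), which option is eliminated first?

Forge

Round 1: Juno 11, Lumen 7, Beacon 7, Forge 1. Forge has the fewest and is eliminated.
Round 2: Juno 11, Beacon 8, Lumen 7. Lumen has the fewest and is eliminated.
Round 3: Juno 15, Beacon 11. Juno has a majority.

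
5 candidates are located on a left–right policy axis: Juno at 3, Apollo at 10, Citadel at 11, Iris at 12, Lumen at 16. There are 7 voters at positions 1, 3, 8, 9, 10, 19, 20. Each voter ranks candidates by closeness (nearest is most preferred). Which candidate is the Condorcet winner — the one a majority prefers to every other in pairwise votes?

With single-peaked preferences on a line, the Condorcet winner is the candidate closest to the median voter.
The median voter (position 9) is closest to Apollo at 10.
Check: Apollo vs Lumen — voters closer to Apollo: 5 of 7.

Apollo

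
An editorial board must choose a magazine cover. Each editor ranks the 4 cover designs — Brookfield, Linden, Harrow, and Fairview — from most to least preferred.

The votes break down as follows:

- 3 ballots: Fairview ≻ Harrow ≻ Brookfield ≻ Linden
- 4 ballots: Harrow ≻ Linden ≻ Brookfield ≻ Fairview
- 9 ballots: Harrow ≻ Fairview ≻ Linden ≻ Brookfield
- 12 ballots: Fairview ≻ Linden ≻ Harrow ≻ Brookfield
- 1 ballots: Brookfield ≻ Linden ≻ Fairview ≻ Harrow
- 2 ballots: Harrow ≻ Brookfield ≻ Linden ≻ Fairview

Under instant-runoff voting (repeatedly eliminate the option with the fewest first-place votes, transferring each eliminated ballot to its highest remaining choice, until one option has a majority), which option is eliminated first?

Linden

Round 1: Harrow 15, Fairview 15, Brookfield 1, Linden 0. Linden has the fewest and is eliminated.
Round 2: Harrow 15, Fairview 15, Brookfield 1. Brookfield has the fewest and is eliminated.
Round 3: Fairview 16, Harrow 15. Fairview has a majority.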